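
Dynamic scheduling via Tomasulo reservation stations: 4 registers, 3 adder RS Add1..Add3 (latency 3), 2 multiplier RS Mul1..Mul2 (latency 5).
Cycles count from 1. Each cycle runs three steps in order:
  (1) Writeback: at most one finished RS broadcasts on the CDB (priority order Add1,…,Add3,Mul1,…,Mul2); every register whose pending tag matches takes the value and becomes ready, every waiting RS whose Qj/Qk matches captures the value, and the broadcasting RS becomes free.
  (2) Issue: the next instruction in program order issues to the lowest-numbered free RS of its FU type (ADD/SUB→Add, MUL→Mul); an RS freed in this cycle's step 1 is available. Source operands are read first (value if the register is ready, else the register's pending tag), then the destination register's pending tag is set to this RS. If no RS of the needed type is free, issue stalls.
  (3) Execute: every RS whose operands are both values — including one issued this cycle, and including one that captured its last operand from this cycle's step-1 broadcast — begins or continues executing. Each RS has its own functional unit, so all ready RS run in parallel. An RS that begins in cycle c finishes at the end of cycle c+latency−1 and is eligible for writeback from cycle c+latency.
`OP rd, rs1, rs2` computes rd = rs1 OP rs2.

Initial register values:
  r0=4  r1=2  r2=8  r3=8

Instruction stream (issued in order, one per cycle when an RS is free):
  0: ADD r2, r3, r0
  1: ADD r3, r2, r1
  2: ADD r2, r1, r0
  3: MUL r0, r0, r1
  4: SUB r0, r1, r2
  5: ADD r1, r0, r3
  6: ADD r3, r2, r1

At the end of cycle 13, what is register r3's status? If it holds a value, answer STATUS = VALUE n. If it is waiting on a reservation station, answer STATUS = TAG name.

cycle 1: issue ADD r2<-Add1 // r0:4,r1:2,r2:Add1,r3:8
cycle 2: issue ADD r3<-Add2 // r0:4,r1:2,r2:Add1,r3:Add2
cycle 3: issue ADD r2<-Add3 // r0:4,r1:2,r2:Add3,r3:Add2
cycle 4: CDB Add1=12; issue MUL r0<-Mul1 // r0:Mul1,r1:2,r2:Add3,r3:Add2
cycle 5: issue SUB r0<-Add1 // r0:Add1,r1:2,r2:Add3,r3:Add2
cycle 6: CDB Add3=6; issue ADD r1<-Add3 // r0:Add1,r1:Add3,r2:6,r3:Add2
cycle 7: CDB Add2=14; issue ADD r3<-Add2 // r0:Add1,r1:Add3,r2:6,r3:Add2
cycle 8: - // r0:Add1,r1:Add3,r2:6,r3:Add2
cycle 9: CDB Add1=-4 // r0:-4,r1:Add3,r2:6,r3:Add2
cycle 10: CDB Mul1=8 // r0:-4,r1:Add3,r2:6,r3:Add2
cycle 11: - // r0:-4,r1:Add3,r2:6,r3:Add2
cycle 12: CDB Add3=10 // r0:-4,r1:10,r2:6,r3:Add2
cycle 13: - // r0:-4,r1:10,r2:6,r3:Add2

STATUS = TAG Add2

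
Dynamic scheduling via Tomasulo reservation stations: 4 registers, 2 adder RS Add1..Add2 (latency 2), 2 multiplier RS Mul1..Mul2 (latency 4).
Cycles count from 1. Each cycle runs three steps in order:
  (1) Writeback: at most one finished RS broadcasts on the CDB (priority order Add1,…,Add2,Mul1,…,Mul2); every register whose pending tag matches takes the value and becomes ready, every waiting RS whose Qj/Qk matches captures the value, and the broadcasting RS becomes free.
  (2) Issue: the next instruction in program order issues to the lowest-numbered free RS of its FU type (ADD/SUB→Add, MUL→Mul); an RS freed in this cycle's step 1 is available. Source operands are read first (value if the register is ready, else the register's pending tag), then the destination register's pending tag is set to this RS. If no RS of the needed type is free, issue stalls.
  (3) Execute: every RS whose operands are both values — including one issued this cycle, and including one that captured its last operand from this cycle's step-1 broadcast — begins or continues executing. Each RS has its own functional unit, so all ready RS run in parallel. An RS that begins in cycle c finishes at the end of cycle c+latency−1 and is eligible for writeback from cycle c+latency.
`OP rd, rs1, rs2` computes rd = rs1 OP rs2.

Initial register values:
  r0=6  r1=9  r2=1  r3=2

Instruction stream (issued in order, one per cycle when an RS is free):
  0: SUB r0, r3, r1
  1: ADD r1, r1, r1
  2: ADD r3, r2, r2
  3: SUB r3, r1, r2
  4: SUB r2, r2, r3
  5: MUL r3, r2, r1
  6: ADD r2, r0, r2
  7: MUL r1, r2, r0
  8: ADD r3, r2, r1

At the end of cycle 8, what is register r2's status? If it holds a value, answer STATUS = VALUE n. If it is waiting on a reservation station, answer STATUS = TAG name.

c1: issue SUB r0<-Add1 | r0:Add1,r1:9,r2:1,r3:2
c2: issue ADD r1<-Add2 | r0:Add1,r1:Add2,r2:1,r3:2
c3: CDB Add1=-7; issue ADD r3<-Add1 | r0:-7,r1:Add2,r2:1,r3:Add1
c4: CDB Add2=18; issue SUB r3<-Add2 | r0:-7,r1:18,r2:1,r3:Add2
c5: CDB Add1=2; issue SUB r2<-Add1 | r0:-7,r1:18,r2:Add1,r3:Add2
c6: CDB Add2=17; issue MUL r3<-Mul1 | r0:-7,r1:18,r2:Add1,r3:Mul1
c7: issue ADD r2<-Add2 | r0:-7,r1:18,r2:Add2,r3:Mul1
c8: CDB Add1=-16; issue MUL r1<-Mul2 | r0:-7,r1:Mul2,r2:Add2,r3:Mul1

STATUS = TAG Add2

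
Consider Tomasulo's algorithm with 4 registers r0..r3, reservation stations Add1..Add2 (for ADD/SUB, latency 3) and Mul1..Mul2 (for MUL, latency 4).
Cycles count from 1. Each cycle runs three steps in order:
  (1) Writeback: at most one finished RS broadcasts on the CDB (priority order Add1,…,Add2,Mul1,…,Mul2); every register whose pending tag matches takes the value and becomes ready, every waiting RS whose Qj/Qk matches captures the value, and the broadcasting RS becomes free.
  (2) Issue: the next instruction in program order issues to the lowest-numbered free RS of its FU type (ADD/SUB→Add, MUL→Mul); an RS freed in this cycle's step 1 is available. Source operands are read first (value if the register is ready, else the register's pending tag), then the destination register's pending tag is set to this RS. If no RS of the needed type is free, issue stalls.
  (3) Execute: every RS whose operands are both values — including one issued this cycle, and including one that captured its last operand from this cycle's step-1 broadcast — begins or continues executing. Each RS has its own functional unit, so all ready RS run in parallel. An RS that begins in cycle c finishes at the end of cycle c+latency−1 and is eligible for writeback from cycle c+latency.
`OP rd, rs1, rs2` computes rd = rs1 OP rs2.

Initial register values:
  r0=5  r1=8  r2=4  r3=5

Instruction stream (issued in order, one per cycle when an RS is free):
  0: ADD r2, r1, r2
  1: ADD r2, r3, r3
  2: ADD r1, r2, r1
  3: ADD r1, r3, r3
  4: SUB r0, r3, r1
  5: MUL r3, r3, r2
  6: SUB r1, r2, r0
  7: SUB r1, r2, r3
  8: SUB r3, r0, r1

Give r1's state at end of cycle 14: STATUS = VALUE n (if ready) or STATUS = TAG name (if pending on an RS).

  c1: issue ADD r2<-Add1  regs: r0:5,r1:8,r2:Add1,r3:5
  c2: issue ADD r2<-Add2  regs: r0:5,r1:8,r2:Add2,r3:5
  c3: stall  regs: r0:5,r1:8,r2:Add2,r3:5
  c4: CDB Add1=12; issue ADD r1<-Add1  regs: r0:5,r1:Add1,r2:Add2,r3:5
  c5: CDB Add2=10; issue ADD r1<-Add2  regs: r0:5,r1:Add2,r2:10,r3:5
  c6: stall  regs: r0:5,r1:Add2,r2:10,r3:5
  c7: stall  regs: r0:5,r1:Add2,r2:10,r3:5
  c8: CDB Add1=18; issue SUB r0<-Add1  regs: r0:Add1,r1:Add2,r2:10,r3:5
  c9: CDB Add2=10; issue MUL r3<-Mul1  regs: r0:Add1,r1:10,r2:10,r3:Mul1
  c10: issue SUB r1<-Add2  regs: r0:Add1,r1:Add2,r2:10,r3:Mul1
  c11: stall  regs: r0:Add1,r1:Add2,r2:10,r3:Mul1
  c12: CDB Add1=-5; issue SUB r1<-Add1  regs: r0:-5,r1:Add1,r2:10,r3:Mul1
  c13: CDB Mul1=50; stall  regs: r0:-5,r1:Add1,r2:10,r3:50
  c14: stall  regs: r0:-5,r1:Add1,r2:10,r3:50

STATUS = TAG Add1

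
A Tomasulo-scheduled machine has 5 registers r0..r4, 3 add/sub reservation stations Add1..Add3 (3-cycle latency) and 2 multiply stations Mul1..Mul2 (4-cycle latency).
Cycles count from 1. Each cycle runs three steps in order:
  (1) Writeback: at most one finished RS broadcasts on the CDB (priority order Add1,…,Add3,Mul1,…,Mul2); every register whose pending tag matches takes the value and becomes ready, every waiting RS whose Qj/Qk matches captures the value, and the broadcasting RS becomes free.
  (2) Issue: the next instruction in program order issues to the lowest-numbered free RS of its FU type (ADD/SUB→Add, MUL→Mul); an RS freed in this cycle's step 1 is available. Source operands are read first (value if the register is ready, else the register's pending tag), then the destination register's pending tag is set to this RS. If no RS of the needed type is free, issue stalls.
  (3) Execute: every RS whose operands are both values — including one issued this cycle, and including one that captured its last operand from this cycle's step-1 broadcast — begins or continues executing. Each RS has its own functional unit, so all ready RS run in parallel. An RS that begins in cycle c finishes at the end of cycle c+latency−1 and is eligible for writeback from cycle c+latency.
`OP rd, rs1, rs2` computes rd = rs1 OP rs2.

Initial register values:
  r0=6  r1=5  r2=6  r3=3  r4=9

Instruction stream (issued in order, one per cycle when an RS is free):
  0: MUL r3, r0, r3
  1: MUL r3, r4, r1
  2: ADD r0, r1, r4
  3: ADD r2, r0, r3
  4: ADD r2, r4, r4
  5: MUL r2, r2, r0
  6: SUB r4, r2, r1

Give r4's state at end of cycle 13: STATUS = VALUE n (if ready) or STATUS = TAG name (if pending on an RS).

STATUS = TAG Add1

  c1: issue MUL r3<-Mul1  regs: r0:6,r1:5,r2:6,r3:Mul1,r4:9
  c2: issue MUL r3<-Mul2  regs: r0:6,r1:5,r2:6,r3:Mul2,r4:9
  c3: issue ADD r0<-Add1  regs: r0:Add1,r1:5,r2:6,r3:Mul2,r4:9
  c4: issue ADD r2<-Add2  regs: r0:Add1,r1:5,r2:Add2,r3:Mul2,r4:9
  c5: CDB Mul1=18; issue ADD r2<-Add3  regs: r0:Add1,r1:5,r2:Add3,r3:Mul2,r4:9
  c6: CDB Add1=14; issue MUL r2<-Mul1  regs: r0:14,r1:5,r2:Mul1,r3:Mul2,r4:9
  c7: CDB Mul2=45; issue SUB r4<-Add1  regs: r0:14,r1:5,r2:Mul1,r3:45,r4:Add1
  c8: CDB Add3=18  regs: r0:14,r1:5,r2:Mul1,r3:45,r4:Add1
  c9: -  regs: r0:14,r1:5,r2:Mul1,r3:45,r4:Add1
  c10: CDB Add2=59  regs: r0:14,r1:5,r2:Mul1,r3:45,r4:Add1
  c11: -  regs: r0:14,r1:5,r2:Mul1,r3:45,r4:Add1
  c12: CDB Mul1=252  regs: r0:14,r1:5,r2:252,r3:45,r4:Add1
  c13: -  regs: r0:14,r1:5,r2:252,r3:45,r4:Add1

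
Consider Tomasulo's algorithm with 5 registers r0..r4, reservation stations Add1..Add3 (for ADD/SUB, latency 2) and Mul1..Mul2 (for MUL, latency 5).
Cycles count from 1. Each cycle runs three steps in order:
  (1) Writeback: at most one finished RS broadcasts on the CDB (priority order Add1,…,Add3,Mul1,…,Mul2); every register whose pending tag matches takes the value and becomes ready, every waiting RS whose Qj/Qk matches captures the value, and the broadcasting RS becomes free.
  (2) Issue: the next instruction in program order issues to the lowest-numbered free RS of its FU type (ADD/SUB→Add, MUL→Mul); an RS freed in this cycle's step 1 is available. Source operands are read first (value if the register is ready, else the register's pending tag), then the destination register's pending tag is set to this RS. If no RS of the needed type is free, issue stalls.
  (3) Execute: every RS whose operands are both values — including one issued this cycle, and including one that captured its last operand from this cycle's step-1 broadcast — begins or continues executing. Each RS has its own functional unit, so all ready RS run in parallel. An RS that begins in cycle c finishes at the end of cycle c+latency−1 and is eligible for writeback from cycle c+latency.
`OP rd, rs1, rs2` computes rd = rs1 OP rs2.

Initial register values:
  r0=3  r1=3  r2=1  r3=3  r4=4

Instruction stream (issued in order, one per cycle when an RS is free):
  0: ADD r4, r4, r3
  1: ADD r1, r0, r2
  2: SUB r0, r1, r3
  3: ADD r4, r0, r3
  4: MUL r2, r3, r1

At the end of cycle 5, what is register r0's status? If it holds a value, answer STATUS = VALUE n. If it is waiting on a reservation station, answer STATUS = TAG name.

STATUS = TAG Add1

c1: issue ADD r4<-Add1 | r0:3,r1:3,r2:1,r3:3,r4:Add1
c2: issue ADD r1<-Add2 | r0:3,r1:Add2,r2:1,r3:3,r4:Add1
c3: CDB Add1=7; issue SUB r0<-Add1 | r0:Add1,r1:Add2,r2:1,r3:3,r4:7
c4: CDB Add2=4; issue ADD r4<-Add2 | r0:Add1,r1:4,r2:1,r3:3,r4:Add2
c5: issue MUL r2<-Mul1 | r0:Add1,r1:4,r2:Mul1,r3:3,r4:Add2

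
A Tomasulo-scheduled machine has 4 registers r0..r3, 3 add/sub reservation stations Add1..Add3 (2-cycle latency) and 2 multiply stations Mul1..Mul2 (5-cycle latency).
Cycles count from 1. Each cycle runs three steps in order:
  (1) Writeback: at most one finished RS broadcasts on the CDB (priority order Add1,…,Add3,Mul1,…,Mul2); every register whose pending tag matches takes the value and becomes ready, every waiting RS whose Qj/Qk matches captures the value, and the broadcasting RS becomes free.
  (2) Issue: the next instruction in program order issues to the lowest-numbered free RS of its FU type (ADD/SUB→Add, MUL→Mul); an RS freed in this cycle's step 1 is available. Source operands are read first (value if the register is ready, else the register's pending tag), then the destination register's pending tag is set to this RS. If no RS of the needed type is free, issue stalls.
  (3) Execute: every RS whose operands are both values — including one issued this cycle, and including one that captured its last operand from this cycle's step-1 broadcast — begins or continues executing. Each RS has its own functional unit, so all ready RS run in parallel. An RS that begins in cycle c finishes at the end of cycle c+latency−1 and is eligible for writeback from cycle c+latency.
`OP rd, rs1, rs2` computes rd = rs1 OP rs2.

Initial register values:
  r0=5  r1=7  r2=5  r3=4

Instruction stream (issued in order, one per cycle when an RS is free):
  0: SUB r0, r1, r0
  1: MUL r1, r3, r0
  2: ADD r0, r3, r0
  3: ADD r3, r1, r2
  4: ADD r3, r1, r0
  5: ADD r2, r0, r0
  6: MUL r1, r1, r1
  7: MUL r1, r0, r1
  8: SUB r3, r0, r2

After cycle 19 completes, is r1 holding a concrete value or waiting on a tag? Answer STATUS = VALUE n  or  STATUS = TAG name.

cycle 1: issue SUB r0<-Add1 // r0:Add1,r1:7,r2:5,r3:4
cycle 2: issue MUL r1<-Mul1 // r0:Add1,r1:Mul1,r2:5,r3:4
cycle 3: CDB Add1=2; issue ADD r0<-Add1 // r0:Add1,r1:Mul1,r2:5,r3:4
cycle 4: issue ADD r3<-Add2 // r0:Add1,r1:Mul1,r2:5,r3:Add2
cycle 5: CDB Add1=6; issue ADD r3<-Add1 // r0:6,r1:Mul1,r2:5,r3:Add1
cycle 6: issue ADD r2<-Add3 // r0:6,r1:Mul1,r2:Add3,r3:Add1
cycle 7: issue MUL r1<-Mul2 // r0:6,r1:Mul2,r2:Add3,r3:Add1
cycle 8: CDB Add3=12; stall // r0:6,r1:Mul2,r2:12,r3:Add1
cycle 9: CDB Mul1=8; issue MUL r1<-Mul1 // r0:6,r1:Mul1,r2:12,r3:Add1
cycle 10: issue SUB r3<-Add3 // r0:6,r1:Mul1,r2:12,r3:Add3
cycle 11: CDB Add1=14 // r0:6,r1:Mul1,r2:12,r3:Add3
cycle 12: CDB Add2=13 // r0:6,r1:Mul1,r2:12,r3:Add3
cycle 13: CDB Add3=-6 // r0:6,r1:Mul1,r2:12,r3:-6
cycle 14: CDB Mul2=64 // r0:6,r1:Mul1,r2:12,r3:-6
cycle 15: - // r0:6,r1:Mul1,r2:12,r3:-6
cycle 16: - // r0:6,r1:Mul1,r2:12,r3:-6
cycle 17: - // r0:6,r1:Mul1,r2:12,r3:-6
cycle 18: - // r0:6,r1:Mul1,r2:12,r3:-6
cycle 19: CDB Mul1=384 // r0:6,r1:384,r2:12,r3:-6

STATUS = VALUE 384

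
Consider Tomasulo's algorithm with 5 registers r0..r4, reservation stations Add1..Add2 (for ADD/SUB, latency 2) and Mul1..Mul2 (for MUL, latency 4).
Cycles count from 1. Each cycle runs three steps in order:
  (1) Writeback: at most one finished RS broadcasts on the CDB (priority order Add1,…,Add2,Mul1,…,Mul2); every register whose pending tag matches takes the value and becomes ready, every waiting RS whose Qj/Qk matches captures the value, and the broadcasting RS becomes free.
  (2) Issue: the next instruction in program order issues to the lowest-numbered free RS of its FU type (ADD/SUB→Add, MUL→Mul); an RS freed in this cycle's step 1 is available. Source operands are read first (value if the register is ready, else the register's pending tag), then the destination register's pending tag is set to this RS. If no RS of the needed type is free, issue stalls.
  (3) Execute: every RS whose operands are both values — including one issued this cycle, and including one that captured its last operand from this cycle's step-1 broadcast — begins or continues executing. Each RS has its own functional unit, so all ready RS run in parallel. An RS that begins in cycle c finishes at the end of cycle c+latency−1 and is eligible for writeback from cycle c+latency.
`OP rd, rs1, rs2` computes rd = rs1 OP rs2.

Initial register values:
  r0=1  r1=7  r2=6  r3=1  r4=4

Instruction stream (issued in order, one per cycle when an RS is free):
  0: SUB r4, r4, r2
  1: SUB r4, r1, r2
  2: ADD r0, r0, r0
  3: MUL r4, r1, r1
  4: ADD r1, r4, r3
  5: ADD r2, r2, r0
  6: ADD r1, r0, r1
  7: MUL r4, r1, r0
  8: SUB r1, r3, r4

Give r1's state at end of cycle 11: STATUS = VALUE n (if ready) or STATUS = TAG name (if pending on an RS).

c1: issue SUB r4<-Add1 | r0:1,r1:7,r2:6,r3:1,r4:Add1
c2: issue SUB r4<-Add2 | r0:1,r1:7,r2:6,r3:1,r4:Add2
c3: CDB Add1=-2; issue ADD r0<-Add1 | r0:Add1,r1:7,r2:6,r3:1,r4:Add2
c4: CDB Add2=1; issue MUL r4<-Mul1 | r0:Add1,r1:7,r2:6,r3:1,r4:Mul1
c5: CDB Add1=2; issue ADD r1<-Add1 | r0:2,r1:Add1,r2:6,r3:1,r4:Mul1
c6: issue ADD r2<-Add2 | r0:2,r1:Add1,r2:Add2,r3:1,r4:Mul1
c7: stall | r0:2,r1:Add1,r2:Add2,r3:1,r4:Mul1
c8: CDB Add2=8; issue ADD r1<-Add2 | r0:2,r1:Add2,r2:8,r3:1,r4:Mul1
c9: CDB Mul1=49; issue MUL r4<-Mul1 | r0:2,r1:Add2,r2:8,r3:1,r4:Mul1
c10: stall | r0:2,r1:Add2,r2:8,r3:1,r4:Mul1
c11: CDB Add1=50; issue SUB r1<-Add1 | r0:2,r1:Add1,r2:8,r3:1,r4:Mul1

STATUS = TAG Add1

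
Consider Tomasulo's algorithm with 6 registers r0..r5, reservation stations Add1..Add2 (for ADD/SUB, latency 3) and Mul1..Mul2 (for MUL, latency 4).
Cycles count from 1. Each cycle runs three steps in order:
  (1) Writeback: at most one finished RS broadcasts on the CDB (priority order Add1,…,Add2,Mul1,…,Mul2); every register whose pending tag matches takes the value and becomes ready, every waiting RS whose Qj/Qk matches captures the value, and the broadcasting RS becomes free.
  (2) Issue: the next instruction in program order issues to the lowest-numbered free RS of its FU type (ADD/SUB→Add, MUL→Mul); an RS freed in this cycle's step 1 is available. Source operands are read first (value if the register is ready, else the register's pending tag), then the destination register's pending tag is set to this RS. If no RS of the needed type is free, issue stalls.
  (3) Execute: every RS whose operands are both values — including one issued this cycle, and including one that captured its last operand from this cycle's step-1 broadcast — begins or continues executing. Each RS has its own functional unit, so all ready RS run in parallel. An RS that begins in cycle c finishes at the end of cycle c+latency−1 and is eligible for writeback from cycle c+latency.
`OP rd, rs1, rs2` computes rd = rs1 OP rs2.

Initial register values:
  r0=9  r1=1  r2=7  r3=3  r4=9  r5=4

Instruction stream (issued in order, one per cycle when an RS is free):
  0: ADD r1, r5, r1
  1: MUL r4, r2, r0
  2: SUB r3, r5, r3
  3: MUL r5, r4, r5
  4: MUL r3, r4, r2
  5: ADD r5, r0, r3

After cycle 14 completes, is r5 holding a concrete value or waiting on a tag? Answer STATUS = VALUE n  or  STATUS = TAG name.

STATUS = VALUE 450

c1: issue ADD r1<-Add1 | r0:9,r1:Add1,r2:7,r3:3,r4:9,r5:4
c2: issue MUL r4<-Mul1 | r0:9,r1:Add1,r2:7,r3:3,r4:Mul1,r5:4
c3: issue SUB r3<-Add2 | r0:9,r1:Add1,r2:7,r3:Add2,r4:Mul1,r5:4
c4: CDB Add1=5; issue MUL r5<-Mul2 | r0:9,r1:5,r2:7,r3:Add2,r4:Mul1,r5:Mul2
c5: stall | r0:9,r1:5,r2:7,r3:Add2,r4:Mul1,r5:Mul2
c6: CDB Add2=1; stall | r0:9,r1:5,r2:7,r3:1,r4:Mul1,r5:Mul2
c7: CDB Mul1=63; issue MUL r3<-Mul1 | r0:9,r1:5,r2:7,r3:Mul1,r4:63,r5:Mul2
c8: issue ADD r5<-Add1 | r0:9,r1:5,r2:7,r3:Mul1,r4:63,r5:Add1
c9: - | r0:9,r1:5,r2:7,r3:Mul1,r4:63,r5:Add1
c10: - | r0:9,r1:5,r2:7,r3:Mul1,r4:63,r5:Add1
c11: CDB Mul1=441 | r0:9,r1:5,r2:7,r3:441,r4:63,r5:Add1
c12: CDB Mul2=252 | r0:9,r1:5,r2:7,r3:441,r4:63,r5:Add1
c13: - | r0:9,r1:5,r2:7,r3:441,r4:63,r5:Add1
c14: CDB Add1=450 | r0:9,r1:5,r2:7,r3:441,r4:63,r5:450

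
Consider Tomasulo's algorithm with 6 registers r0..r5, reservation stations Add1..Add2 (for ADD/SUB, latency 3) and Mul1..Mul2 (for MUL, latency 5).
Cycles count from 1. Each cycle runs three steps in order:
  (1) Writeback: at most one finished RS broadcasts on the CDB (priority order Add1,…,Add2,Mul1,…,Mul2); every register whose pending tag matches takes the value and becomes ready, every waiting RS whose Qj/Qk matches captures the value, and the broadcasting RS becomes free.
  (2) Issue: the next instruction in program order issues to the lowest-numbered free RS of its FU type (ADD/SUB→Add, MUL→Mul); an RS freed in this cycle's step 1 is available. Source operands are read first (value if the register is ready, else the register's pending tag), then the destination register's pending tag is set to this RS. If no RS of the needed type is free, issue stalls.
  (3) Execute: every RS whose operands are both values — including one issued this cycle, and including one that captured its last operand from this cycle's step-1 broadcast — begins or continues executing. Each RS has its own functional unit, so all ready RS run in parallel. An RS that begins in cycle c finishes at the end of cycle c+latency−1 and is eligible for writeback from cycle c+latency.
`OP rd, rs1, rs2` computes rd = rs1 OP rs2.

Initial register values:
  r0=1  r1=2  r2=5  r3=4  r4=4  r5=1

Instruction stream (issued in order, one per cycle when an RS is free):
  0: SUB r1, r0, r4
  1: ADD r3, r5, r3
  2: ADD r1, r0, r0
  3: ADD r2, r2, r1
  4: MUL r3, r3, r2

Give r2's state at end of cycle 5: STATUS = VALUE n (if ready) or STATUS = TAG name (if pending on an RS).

STATUS = TAG Add2

cycle 1: issue SUB r1<-Add1 // r0:1,r1:Add1,r2:5,r3:4,r4:4,r5:1
cycle 2: issue ADD r3<-Add2 // r0:1,r1:Add1,r2:5,r3:Add2,r4:4,r5:1
cycle 3: stall // r0:1,r1:Add1,r2:5,r3:Add2,r4:4,r5:1
cycle 4: CDB Add1=-3; issue ADD r1<-Add1 // r0:1,r1:Add1,r2:5,r3:Add2,r4:4,r5:1
cycle 5: CDB Add2=5; issue ADD r2<-Add2 // r0:1,r1:Add1,r2:Add2,r3:5,r4:4,r5:1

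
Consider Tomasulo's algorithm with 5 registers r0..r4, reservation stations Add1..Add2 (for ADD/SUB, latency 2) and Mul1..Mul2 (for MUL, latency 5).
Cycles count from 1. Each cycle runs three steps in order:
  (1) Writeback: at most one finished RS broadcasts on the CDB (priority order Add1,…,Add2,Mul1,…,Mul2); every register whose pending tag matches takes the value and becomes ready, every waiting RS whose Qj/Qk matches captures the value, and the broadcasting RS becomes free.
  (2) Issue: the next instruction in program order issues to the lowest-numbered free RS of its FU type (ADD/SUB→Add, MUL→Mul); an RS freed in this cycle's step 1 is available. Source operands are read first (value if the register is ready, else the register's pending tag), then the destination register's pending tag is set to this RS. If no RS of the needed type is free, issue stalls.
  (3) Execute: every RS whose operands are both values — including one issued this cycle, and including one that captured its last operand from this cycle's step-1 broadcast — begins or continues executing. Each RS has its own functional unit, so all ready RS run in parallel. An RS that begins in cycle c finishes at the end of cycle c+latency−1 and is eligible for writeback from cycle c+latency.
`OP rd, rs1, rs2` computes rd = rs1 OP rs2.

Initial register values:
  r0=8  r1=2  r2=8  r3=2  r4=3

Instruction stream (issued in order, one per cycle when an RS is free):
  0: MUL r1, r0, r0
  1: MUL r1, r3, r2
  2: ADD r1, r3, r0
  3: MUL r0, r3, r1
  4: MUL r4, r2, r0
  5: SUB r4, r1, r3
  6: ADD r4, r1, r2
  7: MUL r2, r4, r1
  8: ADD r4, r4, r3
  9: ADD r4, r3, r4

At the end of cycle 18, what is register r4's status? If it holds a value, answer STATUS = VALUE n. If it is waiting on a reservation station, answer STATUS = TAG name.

cycle 1: issue MUL r1<-Mul1 // r0:8,r1:Mul1,r2:8,r3:2,r4:3
cycle 2: issue MUL r1<-Mul2 // r0:8,r1:Mul2,r2:8,r3:2,r4:3
cycle 3: issue ADD r1<-Add1 // r0:8,r1:Add1,r2:8,r3:2,r4:3
cycle 4: stall // r0:8,r1:Add1,r2:8,r3:2,r4:3
cycle 5: CDB Add1=10; stall // r0:8,r1:10,r2:8,r3:2,r4:3
cycle 6: CDB Mul1=64; issue MUL r0<-Mul1 // r0:Mul1,r1:10,r2:8,r3:2,r4:3
cycle 7: CDB Mul2=16; issue MUL r4<-Mul2 // r0:Mul1,r1:10,r2:8,r3:2,r4:Mul2
cycle 8: issue SUB r4<-Add1 // r0:Mul1,r1:10,r2:8,r3:2,r4:Add1
cycle 9: issue ADD r4<-Add2 // r0:Mul1,r1:10,r2:8,r3:2,r4:Add2
cycle 10: CDB Add1=8; stall // r0:Mul1,r1:10,r2:8,r3:2,r4:Add2
cycle 11: CDB Add2=18; stall // r0:Mul1,r1:10,r2:8,r3:2,r4:18
cycle 12: CDB Mul1=20; issue MUL r2<-Mul1 // r0:20,r1:10,r2:Mul1,r3:2,r4:18
cycle 13: issue ADD r4<-Add1 // r0:20,r1:10,r2:Mul1,r3:2,r4:Add1
cycle 14: issue ADD r4<-Add2 // r0:20,r1:10,r2:Mul1,r3:2,r4:Add2
cycle 15: CDB Add1=20 // r0:20,r1:10,r2:Mul1,r3:2,r4:Add2
cycle 16: - // r0:20,r1:10,r2:Mul1,r3:2,r4:Add2
cycle 17: CDB Add2=22 // r0:20,r1:10,r2:Mul1,r3:2,r4:22
cycle 18: CDB Mul1=180 // r0:20,r1:10,r2:180,r3:2,r4:22

STATUS = VALUE 22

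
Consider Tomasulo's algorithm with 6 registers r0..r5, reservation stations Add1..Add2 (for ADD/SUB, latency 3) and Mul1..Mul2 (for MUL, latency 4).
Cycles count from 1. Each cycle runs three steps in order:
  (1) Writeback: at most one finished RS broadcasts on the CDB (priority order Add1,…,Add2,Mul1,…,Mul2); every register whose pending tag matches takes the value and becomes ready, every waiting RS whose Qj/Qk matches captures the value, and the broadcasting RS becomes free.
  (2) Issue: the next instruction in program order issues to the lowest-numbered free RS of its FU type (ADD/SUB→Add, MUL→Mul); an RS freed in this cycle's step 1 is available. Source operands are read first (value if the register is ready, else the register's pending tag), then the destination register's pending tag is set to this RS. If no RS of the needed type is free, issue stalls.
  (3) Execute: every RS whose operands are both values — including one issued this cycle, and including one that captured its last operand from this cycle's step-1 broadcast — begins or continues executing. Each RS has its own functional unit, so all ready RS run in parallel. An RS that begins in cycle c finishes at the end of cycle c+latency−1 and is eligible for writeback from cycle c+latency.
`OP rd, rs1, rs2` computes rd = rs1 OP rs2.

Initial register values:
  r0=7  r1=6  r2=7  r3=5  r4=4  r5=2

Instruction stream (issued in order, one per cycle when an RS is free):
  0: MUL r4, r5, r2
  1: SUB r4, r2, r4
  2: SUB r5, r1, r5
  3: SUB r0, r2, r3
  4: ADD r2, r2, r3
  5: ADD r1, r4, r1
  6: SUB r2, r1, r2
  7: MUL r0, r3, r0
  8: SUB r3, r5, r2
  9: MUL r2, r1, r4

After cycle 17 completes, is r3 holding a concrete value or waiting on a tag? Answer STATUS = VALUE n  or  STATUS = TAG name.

c1: issue MUL r4<-Mul1 | r0:7,r1:6,r2:7,r3:5,r4:Mul1,r5:2
c2: issue SUB r4<-Add1 | r0:7,r1:6,r2:7,r3:5,r4:Add1,r5:2
c3: issue SUB r5<-Add2 | r0:7,r1:6,r2:7,r3:5,r4:Add1,r5:Add2
c4: stall | r0:7,r1:6,r2:7,r3:5,r4:Add1,r5:Add2
c5: CDB Mul1=14; stall | r0:7,r1:6,r2:7,r3:5,r4:Add1,r5:Add2
c6: CDB Add2=4; issue SUB r0<-Add2 | r0:Add2,r1:6,r2:7,r3:5,r4:Add1,r5:4
c7: stall | r0:Add2,r1:6,r2:7,r3:5,r4:Add1,r5:4
c8: CDB Add1=-7; issue ADD r2<-Add1 | r0:Add2,r1:6,r2:Add1,r3:5,r4:-7,r5:4
c9: CDB Add2=2; issue ADD r1<-Add2 | r0:2,r1:Add2,r2:Add1,r3:5,r4:-7,r5:4
c10: stall | r0:2,r1:Add2,r2:Add1,r3:5,r4:-7,r5:4
c11: CDB Add1=12; issue SUB r2<-Add1 | r0:2,r1:Add2,r2:Add1,r3:5,r4:-7,r5:4
c12: CDB Add2=-1; issue MUL r0<-Mul1 | r0:Mul1,r1:-1,r2:Add1,r3:5,r4:-7,r5:4
c13: issue SUB r3<-Add2 | r0:Mul1,r1:-1,r2:Add1,r3:Add2,r4:-7,r5:4
c14: issue MUL r2<-Mul2 | r0:Mul1,r1:-1,r2:Mul2,r3:Add2,r4:-7,r5:4
c15: CDB Add1=-13 | r0:Mul1,r1:-1,r2:Mul2,r3:Add2,r4:-7,r5:4
c16: CDB Mul1=10 | r0:10,r1:-1,r2:Mul2,r3:Add2,r4:-7,r5:4
c17: - | r0:10,r1:-1,r2:Mul2,r3:Add2,r4:-7,r5:4

STATUS = TAG Add2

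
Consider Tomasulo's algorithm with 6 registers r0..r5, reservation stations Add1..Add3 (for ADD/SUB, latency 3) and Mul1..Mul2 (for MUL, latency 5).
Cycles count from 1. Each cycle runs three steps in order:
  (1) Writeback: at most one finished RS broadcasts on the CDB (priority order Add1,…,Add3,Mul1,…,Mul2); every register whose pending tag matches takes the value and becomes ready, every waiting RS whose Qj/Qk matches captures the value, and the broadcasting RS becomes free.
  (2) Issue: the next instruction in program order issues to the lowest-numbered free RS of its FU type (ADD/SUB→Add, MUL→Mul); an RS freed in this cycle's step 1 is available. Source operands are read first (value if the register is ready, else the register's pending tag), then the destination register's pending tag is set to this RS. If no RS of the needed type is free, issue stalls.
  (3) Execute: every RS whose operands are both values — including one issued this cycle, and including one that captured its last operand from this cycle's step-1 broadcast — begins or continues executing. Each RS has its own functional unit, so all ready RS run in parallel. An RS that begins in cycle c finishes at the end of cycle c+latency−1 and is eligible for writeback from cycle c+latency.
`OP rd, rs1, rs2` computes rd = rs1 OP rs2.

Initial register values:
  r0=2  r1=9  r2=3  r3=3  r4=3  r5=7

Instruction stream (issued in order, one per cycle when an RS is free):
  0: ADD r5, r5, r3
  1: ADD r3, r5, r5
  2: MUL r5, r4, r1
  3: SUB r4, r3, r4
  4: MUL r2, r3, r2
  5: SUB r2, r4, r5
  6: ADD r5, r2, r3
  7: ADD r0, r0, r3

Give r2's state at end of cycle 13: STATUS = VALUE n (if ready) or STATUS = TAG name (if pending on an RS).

STATUS = TAG Add3

cycle 1: issue ADD r5<-Add1 // r0:2,r1:9,r2:3,r3:3,r4:3,r5:Add1
cycle 2: issue ADD r3<-Add2 // r0:2,r1:9,r2:3,r3:Add2,r4:3,r5:Add1
cycle 3: issue MUL r5<-Mul1 // r0:2,r1:9,r2:3,r3:Add2,r4:3,r5:Mul1
cycle 4: CDB Add1=10; issue SUB r4<-Add1 // r0:2,r1:9,r2:3,r3:Add2,r4:Add1,r5:Mul1
cycle 5: issue MUL r2<-Mul2 // r0:2,r1:9,r2:Mul2,r3:Add2,r4:Add1,r5:Mul1
cycle 6: issue SUB r2<-Add3 // r0:2,r1:9,r2:Add3,r3:Add2,r4:Add1,r5:Mul1
cycle 7: CDB Add2=20; issue ADD r5<-Add2 // r0:2,r1:9,r2:Add3,r3:20,r4:Add1,r5:Add2
cycle 8: CDB Mul1=27; stall // r0:2,r1:9,r2:Add3,r3:20,r4:Add1,r5:Add2
cycle 9: stall // r0:2,r1:9,r2:Add3,r3:20,r4:Add1,r5:Add2
cycle 10: CDB Add1=17; issue ADD r0<-Add1 // r0:Add1,r1:9,r2:Add3,r3:20,r4:17,r5:Add2
cycle 11: - // r0:Add1,r1:9,r2:Add3,r3:20,r4:17,r5:Add2
cycle 12: CDB Mul2=60 // r0:Add1,r1:9,r2:Add3,r3:20,r4:17,r5:Add2
cycle 13: CDB Add1=22 // r0:22,r1:9,r2:Add3,r3:20,r4:17,r5:Add2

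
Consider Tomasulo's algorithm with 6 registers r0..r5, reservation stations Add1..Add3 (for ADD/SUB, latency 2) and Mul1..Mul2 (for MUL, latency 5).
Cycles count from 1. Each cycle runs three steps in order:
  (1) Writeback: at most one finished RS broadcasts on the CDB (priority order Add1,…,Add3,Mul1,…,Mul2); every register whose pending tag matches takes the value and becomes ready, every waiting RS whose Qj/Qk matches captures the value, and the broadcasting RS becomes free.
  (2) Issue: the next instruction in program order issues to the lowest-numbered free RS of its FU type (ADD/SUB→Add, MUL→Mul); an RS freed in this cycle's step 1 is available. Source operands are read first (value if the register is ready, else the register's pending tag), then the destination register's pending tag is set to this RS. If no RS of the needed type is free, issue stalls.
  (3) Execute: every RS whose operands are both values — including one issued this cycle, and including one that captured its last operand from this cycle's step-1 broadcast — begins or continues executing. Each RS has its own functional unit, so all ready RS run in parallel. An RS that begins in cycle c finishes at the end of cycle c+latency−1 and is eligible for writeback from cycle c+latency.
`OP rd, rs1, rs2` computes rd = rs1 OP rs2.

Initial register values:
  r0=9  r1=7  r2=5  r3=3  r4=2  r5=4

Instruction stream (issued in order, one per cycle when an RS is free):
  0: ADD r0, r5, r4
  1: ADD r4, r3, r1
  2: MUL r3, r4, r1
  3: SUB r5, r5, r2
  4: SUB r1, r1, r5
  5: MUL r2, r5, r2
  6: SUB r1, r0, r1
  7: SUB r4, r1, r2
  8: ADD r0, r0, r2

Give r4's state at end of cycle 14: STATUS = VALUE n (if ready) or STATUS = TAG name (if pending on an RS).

cycle 1: issue ADD r0<-Add1 // r0:Add1,r1:7,r2:5,r3:3,r4:2,r5:4
cycle 2: issue ADD r4<-Add2 // r0:Add1,r1:7,r2:5,r3:3,r4:Add2,r5:4
cycle 3: CDB Add1=6; issue MUL r3<-Mul1 // r0:6,r1:7,r2:5,r3:Mul1,r4:Add2,r5:4
cycle 4: CDB Add2=10; issue SUB r5<-Add1 // r0:6,r1:7,r2:5,r3:Mul1,r4:10,r5:Add1
cycle 5: issue SUB r1<-Add2 // r0:6,r1:Add2,r2:5,r3:Mul1,r4:10,r5:Add1
cycle 6: CDB Add1=-1; issue MUL r2<-Mul2 // r0:6,r1:Add2,r2:Mul2,r3:Mul1,r4:10,r5:-1
cycle 7: issue SUB r1<-Add1 // r0:6,r1:Add1,r2:Mul2,r3:Mul1,r4:10,r5:-1
cycle 8: CDB Add2=8; issue SUB r4<-Add2 // r0:6,r1:Add1,r2:Mul2,r3:Mul1,r4:Add2,r5:-1
cycle 9: CDB Mul1=70; issue ADD r0<-Add3 // r0:Add3,r1:Add1,r2:Mul2,r3:70,r4:Add2,r5:-1
cycle 10: CDB Add1=-2 // r0:Add3,r1:-2,r2:Mul2,r3:70,r4:Add2,r5:-1
cycle 11: CDB Mul2=-5 // r0:Add3,r1:-2,r2:-5,r3:70,r4:Add2,r5:-1
cycle 12: - // r0:Add3,r1:-2,r2:-5,r3:70,r4:Add2,r5:-1
cycle 13: CDB Add2=3 // r0:Add3,r1:-2,r2:-5,r3:70,r4:3,r5:-1
cycle 14: CDB Add3=1 // r0:1,r1:-2,r2:-5,r3:70,r4:3,r5:-1

STATUS = VALUE 3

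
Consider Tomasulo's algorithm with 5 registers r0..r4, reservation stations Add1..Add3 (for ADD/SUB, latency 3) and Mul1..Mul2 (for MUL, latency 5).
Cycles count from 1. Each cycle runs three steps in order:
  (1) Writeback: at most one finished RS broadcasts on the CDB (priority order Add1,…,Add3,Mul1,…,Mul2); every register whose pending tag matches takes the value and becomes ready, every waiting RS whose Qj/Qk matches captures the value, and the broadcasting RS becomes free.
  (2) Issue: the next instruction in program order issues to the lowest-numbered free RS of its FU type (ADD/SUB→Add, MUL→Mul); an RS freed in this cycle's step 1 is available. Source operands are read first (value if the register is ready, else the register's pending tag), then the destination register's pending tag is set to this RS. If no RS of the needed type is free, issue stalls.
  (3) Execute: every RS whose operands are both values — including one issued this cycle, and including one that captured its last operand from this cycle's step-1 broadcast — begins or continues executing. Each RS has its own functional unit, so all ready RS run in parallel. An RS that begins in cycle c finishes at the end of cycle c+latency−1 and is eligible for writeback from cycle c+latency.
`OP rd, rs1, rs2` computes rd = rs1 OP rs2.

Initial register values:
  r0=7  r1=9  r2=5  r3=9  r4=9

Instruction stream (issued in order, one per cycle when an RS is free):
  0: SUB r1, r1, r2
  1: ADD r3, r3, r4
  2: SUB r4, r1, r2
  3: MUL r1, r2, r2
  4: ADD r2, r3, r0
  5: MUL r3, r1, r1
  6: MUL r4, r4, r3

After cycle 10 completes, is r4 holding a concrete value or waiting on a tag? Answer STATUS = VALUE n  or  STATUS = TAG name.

c1: issue SUB r1<-Add1 | r0:7,r1:Add1,r2:5,r3:9,r4:9
c2: issue ADD r3<-Add2 | r0:7,r1:Add1,r2:5,r3:Add2,r4:9
c3: issue SUB r4<-Add3 | r0:7,r1:Add1,r2:5,r3:Add2,r4:Add3
c4: CDB Add1=4; issue MUL r1<-Mul1 | r0:7,r1:Mul1,r2:5,r3:Add2,r4:Add3
c5: CDB Add2=18; issue ADD r2<-Add1 | r0:7,r1:Mul1,r2:Add1,r3:18,r4:Add3
c6: issue MUL r3<-Mul2 | r0:7,r1:Mul1,r2:Add1,r3:Mul2,r4:Add3
c7: CDB Add3=-1; stall | r0:7,r1:Mul1,r2:Add1,r3:Mul2,r4:-1
c8: CDB Add1=25; stall | r0:7,r1:Mul1,r2:25,r3:Mul2,r4:-1
c9: CDB Mul1=25; issue MUL r4<-Mul1 | r0:7,r1:25,r2:25,r3:Mul2,r4:Mul1
c10: - | r0:7,r1:25,r2:25,r3:Mul2,r4:Mul1

STATUS = TAG Mul1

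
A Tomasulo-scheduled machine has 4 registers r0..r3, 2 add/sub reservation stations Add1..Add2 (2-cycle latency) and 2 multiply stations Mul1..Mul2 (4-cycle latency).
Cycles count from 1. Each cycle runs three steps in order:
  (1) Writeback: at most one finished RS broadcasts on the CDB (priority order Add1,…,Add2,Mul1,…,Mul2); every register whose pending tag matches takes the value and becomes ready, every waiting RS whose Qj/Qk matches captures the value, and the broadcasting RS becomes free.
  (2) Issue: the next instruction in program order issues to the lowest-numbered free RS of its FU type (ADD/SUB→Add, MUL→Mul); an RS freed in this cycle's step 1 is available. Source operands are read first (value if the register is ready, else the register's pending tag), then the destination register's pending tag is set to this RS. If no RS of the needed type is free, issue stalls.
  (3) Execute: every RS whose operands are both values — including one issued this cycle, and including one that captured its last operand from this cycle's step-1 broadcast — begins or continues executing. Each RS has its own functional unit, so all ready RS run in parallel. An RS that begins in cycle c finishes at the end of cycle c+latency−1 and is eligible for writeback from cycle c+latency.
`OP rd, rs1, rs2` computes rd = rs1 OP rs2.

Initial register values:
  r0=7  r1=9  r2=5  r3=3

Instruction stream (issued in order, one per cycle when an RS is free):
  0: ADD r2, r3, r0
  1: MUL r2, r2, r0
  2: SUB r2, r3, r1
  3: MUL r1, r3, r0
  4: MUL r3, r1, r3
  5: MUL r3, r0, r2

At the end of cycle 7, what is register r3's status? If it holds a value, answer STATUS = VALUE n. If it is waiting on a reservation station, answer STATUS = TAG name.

cycle 1: issue ADD r2<-Add1 // r0:7,r1:9,r2:Add1,r3:3
cycle 2: issue MUL r2<-Mul1 // r0:7,r1:9,r2:Mul1,r3:3
cycle 3: CDB Add1=10; issue SUB r2<-Add1 // r0:7,r1:9,r2:Add1,r3:3
cycle 4: issue MUL r1<-Mul2 // r0:7,r1:Mul2,r2:Add1,r3:3
cycle 5: CDB Add1=-6; stall // r0:7,r1:Mul2,r2:-6,r3:3
cycle 6: stall // r0:7,r1:Mul2,r2:-6,r3:3
cycle 7: CDB Mul1=70; issue MUL r3<-Mul1 // r0:7,r1:Mul2,r2:-6,r3:Mul1

STATUS = TAG Mul1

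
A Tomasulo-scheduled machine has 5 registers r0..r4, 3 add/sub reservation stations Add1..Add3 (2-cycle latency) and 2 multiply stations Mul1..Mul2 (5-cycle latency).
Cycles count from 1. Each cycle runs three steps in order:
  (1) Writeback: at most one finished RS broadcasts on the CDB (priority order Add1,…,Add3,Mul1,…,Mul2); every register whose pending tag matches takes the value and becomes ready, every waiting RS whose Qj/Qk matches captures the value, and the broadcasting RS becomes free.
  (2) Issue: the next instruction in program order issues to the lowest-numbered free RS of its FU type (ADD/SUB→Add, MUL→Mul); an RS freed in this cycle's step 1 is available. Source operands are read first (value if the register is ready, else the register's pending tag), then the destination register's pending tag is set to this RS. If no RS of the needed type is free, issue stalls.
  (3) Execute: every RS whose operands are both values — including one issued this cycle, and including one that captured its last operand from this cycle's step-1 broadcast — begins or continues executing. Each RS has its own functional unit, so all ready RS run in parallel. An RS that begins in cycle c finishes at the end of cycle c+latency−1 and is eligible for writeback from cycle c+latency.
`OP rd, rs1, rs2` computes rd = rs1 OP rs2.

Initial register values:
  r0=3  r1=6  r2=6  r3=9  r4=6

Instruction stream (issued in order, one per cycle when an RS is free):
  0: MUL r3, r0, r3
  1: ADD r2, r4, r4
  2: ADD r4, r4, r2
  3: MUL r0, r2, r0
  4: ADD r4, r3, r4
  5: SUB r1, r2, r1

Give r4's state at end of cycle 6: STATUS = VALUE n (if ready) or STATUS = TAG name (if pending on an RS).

STATUS = TAG Add1

c1: issue MUL r3<-Mul1 | r0:3,r1:6,r2:6,r3:Mul1,r4:6
c2: issue ADD r2<-Add1 | r0:3,r1:6,r2:Add1,r3:Mul1,r4:6
c3: issue ADD r4<-Add2 | r0:3,r1:6,r2:Add1,r3:Mul1,r4:Add2
c4: CDB Add1=12; issue MUL r0<-Mul2 | r0:Mul2,r1:6,r2:12,r3:Mul1,r4:Add2
c5: issue ADD r4<-Add1 | r0:Mul2,r1:6,r2:12,r3:Mul1,r4:Add1
c6: CDB Add2=18; issue SUB r1<-Add2 | r0:Mul2,r1:Add2,r2:12,r3:Mul1,r4:Add1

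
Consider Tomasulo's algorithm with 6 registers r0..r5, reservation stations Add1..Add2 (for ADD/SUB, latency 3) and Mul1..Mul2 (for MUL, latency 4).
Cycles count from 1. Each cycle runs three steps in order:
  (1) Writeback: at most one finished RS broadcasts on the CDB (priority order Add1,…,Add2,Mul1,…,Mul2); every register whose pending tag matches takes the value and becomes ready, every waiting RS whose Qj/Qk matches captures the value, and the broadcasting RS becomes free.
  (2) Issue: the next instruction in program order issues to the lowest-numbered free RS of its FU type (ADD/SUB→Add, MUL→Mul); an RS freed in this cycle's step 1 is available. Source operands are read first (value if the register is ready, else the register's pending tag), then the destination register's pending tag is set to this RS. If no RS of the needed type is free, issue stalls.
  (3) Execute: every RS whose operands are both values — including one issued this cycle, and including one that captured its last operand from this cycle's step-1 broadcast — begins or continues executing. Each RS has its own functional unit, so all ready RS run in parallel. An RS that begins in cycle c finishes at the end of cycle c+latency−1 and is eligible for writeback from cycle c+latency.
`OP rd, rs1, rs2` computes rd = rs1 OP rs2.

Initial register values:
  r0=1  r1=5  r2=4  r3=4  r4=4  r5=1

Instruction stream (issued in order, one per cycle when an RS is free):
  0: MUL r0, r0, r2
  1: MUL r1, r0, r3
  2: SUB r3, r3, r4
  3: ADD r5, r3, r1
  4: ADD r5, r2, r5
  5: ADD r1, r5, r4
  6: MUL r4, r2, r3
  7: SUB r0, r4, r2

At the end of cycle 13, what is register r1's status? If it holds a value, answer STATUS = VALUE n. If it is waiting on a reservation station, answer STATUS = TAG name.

c1: issue MUL r0<-Mul1 | r0:Mul1,r1:5,r2:4,r3:4,r4:4,r5:1
c2: issue MUL r1<-Mul2 | r0:Mul1,r1:Mul2,r2:4,r3:4,r4:4,r5:1
c3: issue SUB r3<-Add1 | r0:Mul1,r1:Mul2,r2:4,r3:Add1,r4:4,r5:1
c4: issue ADD r5<-Add2 | r0:Mul1,r1:Mul2,r2:4,r3:Add1,r4:4,r5:Add2
c5: CDB Mul1=4; stall | r0:4,r1:Mul2,r2:4,r3:Add1,r4:4,r5:Add2
c6: CDB Add1=0; issue ADD r5<-Add1 | r0:4,r1:Mul2,r2:4,r3:0,r4:4,r5:Add1
c7: stall | r0:4,r1:Mul2,r2:4,r3:0,r4:4,r5:Add1
c8: stall | r0:4,r1:Mul2,r2:4,r3:0,r4:4,r5:Add1
c9: CDB Mul2=16; stall | r0:4,r1:16,r2:4,r3:0,r4:4,r5:Add1
c10: stall | r0:4,r1:16,r2:4,r3:0,r4:4,r5:Add1
c11: stall | r0:4,r1:16,r2:4,r3:0,r4:4,r5:Add1
c12: CDB Add2=16; issue ADD r1<-Add2 | r0:4,r1:Add2,r2:4,r3:0,r4:4,r5:Add1
c13: issue MUL r4<-Mul1 | r0:4,r1:Add2,r2:4,r3:0,r4:Mul1,r5:Add1

STATUS = TAG Add2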